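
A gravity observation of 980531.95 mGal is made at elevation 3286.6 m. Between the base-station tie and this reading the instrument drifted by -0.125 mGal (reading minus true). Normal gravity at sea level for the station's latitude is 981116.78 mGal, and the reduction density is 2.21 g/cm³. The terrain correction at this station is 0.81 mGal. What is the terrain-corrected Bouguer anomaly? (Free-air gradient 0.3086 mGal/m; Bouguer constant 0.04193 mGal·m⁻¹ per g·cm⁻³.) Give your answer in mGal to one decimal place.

125.8

Drift-corrected reading = 980531.95 − (-0.125) = 980532.075 mGal
Free-air correction = 0.3086 × 3286.6 = 1014.24 mGal
Free-air anomaly = 980532.075 − 981116.78 + (1014.24) = 429.535 mGal
Bouguer slab correction = 0.04193 × 2.21 × 3286.6 = 304.55 mGal
Simple Bouguer anomaly = 429.535 − (304.55) = 124.985 mGal
Complete Bouguer anomaly = 124.985 + 0.81 = 125.795 mGal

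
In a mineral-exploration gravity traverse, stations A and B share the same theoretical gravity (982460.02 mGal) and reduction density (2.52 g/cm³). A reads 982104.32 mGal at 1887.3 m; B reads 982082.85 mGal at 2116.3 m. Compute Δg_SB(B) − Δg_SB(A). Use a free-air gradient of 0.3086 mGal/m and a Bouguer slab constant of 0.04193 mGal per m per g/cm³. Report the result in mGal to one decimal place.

25.0

Δg_SB(A) = 982104.32 − 982460.02 + 0.3086×1887.3 − 0.04193×2.52×1887.3 = 27.30 mGal
Δg_SB(B) = 982082.85 − 982460.02 + 0.3086×2116.3 − 0.04193×2.52×2116.3 = 52.30 mGal
Difference = 52.30 − (27.30) = 25.00 mGal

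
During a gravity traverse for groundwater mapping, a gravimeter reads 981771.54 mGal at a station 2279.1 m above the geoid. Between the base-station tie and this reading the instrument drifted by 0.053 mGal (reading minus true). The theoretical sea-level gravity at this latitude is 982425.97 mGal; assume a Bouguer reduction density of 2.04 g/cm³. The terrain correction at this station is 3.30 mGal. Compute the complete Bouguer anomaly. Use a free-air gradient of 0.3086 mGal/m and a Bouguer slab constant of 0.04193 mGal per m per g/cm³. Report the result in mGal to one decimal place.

-142.8

Drift-corrected reading = 981771.54 − (0.053) = 981771.487 mGal
Free-air correction = 0.3086 × 2279.1 = 703.33 mGal
Free-air anomaly = 981771.487 − 982425.97 + (703.33) = 48.847 mGal
Bouguer slab correction = 0.04193 × 2.04 × 2279.1 = 194.95 mGal
Simple Bouguer anomaly = 48.847 − (194.95) = -146.103 mGal
Complete Bouguer anomaly = -146.103 + 3.30 = -142.803 mGal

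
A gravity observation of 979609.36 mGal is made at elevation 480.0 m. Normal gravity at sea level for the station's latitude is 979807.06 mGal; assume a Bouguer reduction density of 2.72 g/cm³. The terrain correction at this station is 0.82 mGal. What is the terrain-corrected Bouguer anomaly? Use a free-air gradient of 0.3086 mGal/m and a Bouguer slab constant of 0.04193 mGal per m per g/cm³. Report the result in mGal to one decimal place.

-103.5

Free-air correction = 0.3086 × 480.0 = 148.13 mGal
Free-air anomaly = 979609.36 − 979807.06 + (148.13) = -49.57 mGal
Bouguer slab correction = 0.04193 × 2.72 × 480.0 = 54.74 mGal
Simple Bouguer anomaly = -49.57 − (54.74) = -104.31 mGal
Complete Bouguer anomaly = -104.31 + 0.82 = -103.49 mGal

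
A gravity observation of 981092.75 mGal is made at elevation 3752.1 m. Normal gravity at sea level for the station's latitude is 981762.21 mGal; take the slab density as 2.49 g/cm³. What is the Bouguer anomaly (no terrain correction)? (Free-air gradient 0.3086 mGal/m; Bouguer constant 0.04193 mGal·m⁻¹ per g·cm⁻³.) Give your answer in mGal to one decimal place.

96.7

Free-air correction = 0.3086 × 3752.1 = 1157.90 mGal
Free-air anomaly = 981092.75 − 981762.21 + (1157.90) = 488.44 mGal
Bouguer slab correction = 0.04193 × 2.49 × 3752.1 = 391.74 mGal
Simple Bouguer anomaly = 488.44 − (391.74) = 96.70 mGal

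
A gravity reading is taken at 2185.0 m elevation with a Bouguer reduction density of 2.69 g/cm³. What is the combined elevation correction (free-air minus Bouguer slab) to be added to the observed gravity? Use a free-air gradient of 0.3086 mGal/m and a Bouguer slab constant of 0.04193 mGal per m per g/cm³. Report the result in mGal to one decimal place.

Combined gradient = 0.3086 − 0.04193 × 2.69 = 0.1958083 mGal/m
Combined elevation correction = 0.1958083 × 2185.0 = 427.8 mGal

427.8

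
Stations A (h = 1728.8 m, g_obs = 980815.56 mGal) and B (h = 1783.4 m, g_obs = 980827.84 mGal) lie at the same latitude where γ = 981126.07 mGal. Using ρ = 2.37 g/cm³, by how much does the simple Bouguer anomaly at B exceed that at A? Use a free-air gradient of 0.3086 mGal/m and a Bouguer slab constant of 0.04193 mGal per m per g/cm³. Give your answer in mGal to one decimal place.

Δg_SB(A) = 980815.56 − 981126.07 + 0.3086×1728.8 − 0.04193×2.37×1728.8 = 51.20 mGal
Δg_SB(B) = 980827.84 − 981126.07 + 0.3086×1783.4 − 0.04193×2.37×1783.4 = 74.90 mGal
Difference = 74.90 − (51.20) = 23.70 mGal

23.7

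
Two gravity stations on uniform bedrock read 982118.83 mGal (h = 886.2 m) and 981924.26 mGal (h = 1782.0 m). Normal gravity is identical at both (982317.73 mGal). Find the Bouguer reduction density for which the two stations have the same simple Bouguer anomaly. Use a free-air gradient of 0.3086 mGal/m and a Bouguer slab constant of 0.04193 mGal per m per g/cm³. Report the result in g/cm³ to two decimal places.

2.18

Δg_obs = 981924.26 − 982118.83 = -194.57 mGal over Δh = 1782.0 − 886.2 = 895.8 m
Equal Bouguer anomalies ⇒ Δg_obs + (0.3086 − 0.04193ρ)·Δh = 0
0.3086 − 0.04193ρ = −Δg_obs/Δh = 0.21720
ρ = (0.3086 − 0.21720) / 0.04193 = 2.18 g/cm³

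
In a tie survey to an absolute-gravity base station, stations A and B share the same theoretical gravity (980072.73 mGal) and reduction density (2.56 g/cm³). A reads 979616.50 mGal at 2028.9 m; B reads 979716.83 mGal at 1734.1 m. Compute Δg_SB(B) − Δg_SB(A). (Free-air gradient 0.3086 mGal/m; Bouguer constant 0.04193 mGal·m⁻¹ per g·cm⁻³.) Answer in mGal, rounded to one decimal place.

41.0

Δg_SB(A) = 979616.50 − 980072.73 + 0.3086×2028.9 − 0.04193×2.56×2028.9 = -47.90 mGal
Δg_SB(B) = 979716.83 − 980072.73 + 0.3086×1734.1 − 0.04193×2.56×1734.1 = -6.90 mGal
Difference = -6.90 − (-47.90) = 41.00 mGal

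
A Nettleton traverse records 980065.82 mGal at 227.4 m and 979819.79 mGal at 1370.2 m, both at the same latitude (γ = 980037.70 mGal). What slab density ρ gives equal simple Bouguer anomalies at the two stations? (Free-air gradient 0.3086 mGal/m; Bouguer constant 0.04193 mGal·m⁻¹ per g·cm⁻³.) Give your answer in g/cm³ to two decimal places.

Δg_obs = 979819.79 − 980065.82 = -246.03 mGal over Δh = 1370.2 − 227.4 = 1142.8 m
Equal Bouguer anomalies ⇒ Δg_obs + (0.3086 − 0.04193ρ)·Δh = 0
0.3086 − 0.04193ρ = −Δg_obs/Δh = 0.21529
ρ = (0.3086 − 0.21529) / 0.04193 = 2.23 g/cm³

2.23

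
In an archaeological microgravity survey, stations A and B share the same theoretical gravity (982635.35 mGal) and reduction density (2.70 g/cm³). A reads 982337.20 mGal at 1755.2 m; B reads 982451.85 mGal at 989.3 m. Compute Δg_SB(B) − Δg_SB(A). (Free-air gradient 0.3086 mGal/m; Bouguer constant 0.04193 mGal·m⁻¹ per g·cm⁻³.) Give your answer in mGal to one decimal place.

-35.0

Δg_SB(A) = 982337.20 − 982635.35 + 0.3086×1755.2 − 0.04193×2.70×1755.2 = 44.80 mGal
Δg_SB(B) = 982451.85 − 982635.35 + 0.3086×989.3 − 0.04193×2.70×989.3 = 9.80 mGal
Difference = 9.80 − (44.80) = -35.00 mGal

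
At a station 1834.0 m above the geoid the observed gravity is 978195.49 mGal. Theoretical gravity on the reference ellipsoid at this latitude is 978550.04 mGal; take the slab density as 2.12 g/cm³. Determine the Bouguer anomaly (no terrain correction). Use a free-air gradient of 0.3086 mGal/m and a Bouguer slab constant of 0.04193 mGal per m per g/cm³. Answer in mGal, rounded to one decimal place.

48.4

Free-air correction = 0.3086 × 1834.0 = 565.97 mGal
Free-air anomaly = 978195.49 − 978550.04 + (565.97) = 211.42 mGal
Bouguer slab correction = 0.04193 × 2.12 × 1834.0 = 163.03 mGal
Simple Bouguer anomaly = 211.42 − (163.03) = 48.39 mGal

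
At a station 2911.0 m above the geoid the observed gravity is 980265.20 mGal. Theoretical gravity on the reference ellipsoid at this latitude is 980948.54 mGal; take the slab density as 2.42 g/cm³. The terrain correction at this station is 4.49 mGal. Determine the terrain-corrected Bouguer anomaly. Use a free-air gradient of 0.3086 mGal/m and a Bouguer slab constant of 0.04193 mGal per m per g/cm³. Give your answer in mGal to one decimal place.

Free-air correction = 0.3086 × 2911.0 = 898.33 mGal
Free-air anomaly = 980265.20 − 980948.54 + (898.33) = 214.99 mGal
Bouguer slab correction = 0.04193 × 2.42 × 2911.0 = 295.38 mGal
Simple Bouguer anomaly = 214.99 − (295.38) = -80.39 mGal
Complete Bouguer anomaly = -80.39 + 4.49 = -75.90 mGal

-75.9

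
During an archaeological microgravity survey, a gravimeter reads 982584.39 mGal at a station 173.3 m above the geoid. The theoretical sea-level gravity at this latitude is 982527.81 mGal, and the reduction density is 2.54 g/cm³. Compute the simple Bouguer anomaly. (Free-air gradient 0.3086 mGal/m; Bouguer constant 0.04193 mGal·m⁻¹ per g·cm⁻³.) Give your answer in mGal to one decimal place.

91.6

Free-air correction = 0.3086 × 173.3 = 53.48 mGal
Free-air anomaly = 982584.39 − 982527.81 + (53.48) = 110.06 mGal
Bouguer slab correction = 0.04193 × 2.54 × 173.3 = 18.46 mGal
Simple Bouguer anomaly = 110.06 − (18.46) = 91.60 mGal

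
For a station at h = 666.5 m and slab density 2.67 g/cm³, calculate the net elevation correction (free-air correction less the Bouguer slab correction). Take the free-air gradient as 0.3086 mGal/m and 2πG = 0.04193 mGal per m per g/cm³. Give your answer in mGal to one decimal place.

131.1

Combined gradient = 0.3086 − 0.04193 × 2.67 = 0.1966469 mGal/m
Combined elevation correction = 0.1966469 × 666.5 = 131.1 mGal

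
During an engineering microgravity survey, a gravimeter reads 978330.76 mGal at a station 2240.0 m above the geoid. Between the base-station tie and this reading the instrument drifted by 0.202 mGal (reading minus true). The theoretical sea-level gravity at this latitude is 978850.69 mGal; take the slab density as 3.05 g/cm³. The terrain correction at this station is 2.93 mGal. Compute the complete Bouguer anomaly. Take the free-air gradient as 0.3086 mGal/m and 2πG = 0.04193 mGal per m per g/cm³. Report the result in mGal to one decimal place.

Drift-corrected reading = 978330.76 − (0.202) = 978330.558 mGal
Free-air correction = 0.3086 × 2240.0 = 691.26 mGal
Free-air anomaly = 978330.558 − 978850.69 + (691.26) = 171.128 mGal
Bouguer slab correction = 0.04193 × 3.05 × 2240.0 = 286.47 mGal
Simple Bouguer anomaly = 171.128 − (286.47) = -115.342 mGal
Complete Bouguer anomaly = -115.342 + 2.93 = -112.412 mGal

-112.4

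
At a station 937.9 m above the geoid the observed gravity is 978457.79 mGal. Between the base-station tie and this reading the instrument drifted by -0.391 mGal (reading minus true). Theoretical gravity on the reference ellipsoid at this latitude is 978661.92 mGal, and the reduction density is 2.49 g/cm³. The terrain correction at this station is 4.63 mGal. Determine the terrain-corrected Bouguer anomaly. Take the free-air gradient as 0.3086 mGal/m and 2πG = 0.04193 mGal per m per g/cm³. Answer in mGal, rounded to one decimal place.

Drift-corrected reading = 978457.79 − (-0.391) = 978458.181 mGal
Free-air correction = 0.3086 × 937.9 = 289.44 mGal
Free-air anomaly = 978458.181 − 978661.92 + (289.44) = 85.701 mGal
Bouguer slab correction = 0.04193 × 2.49 × 937.9 = 97.92 mGal
Simple Bouguer anomaly = 85.701 − (97.92) = -12.219 mGal
Complete Bouguer anomaly = -12.219 + 4.63 = -7.589 mGal

-7.6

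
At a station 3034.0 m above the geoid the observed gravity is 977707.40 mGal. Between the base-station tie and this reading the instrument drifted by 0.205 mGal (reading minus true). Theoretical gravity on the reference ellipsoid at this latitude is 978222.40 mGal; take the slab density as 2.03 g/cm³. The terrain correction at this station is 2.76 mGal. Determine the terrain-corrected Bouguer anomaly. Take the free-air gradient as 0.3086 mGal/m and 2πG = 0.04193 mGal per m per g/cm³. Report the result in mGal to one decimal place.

165.6

Drift-corrected reading = 977707.40 − (0.205) = 977707.195 mGal
Free-air correction = 0.3086 × 3034.0 = 936.29 mGal
Free-air anomaly = 977707.195 − 978222.40 + (936.29) = 421.085 mGal
Bouguer slab correction = 0.04193 × 2.03 × 3034.0 = 258.25 mGal
Simple Bouguer anomaly = 421.085 − (258.25) = 162.835 mGal
Complete Bouguer anomaly = 162.835 + 2.76 = 165.595 mGal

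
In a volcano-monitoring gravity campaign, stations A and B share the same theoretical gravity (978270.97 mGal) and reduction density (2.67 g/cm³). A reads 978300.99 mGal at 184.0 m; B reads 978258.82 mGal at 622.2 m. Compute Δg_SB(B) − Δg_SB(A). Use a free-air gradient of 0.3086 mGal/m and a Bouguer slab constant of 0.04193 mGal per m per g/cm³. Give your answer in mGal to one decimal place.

44.0

Δg_SB(A) = 978300.99 − 978270.97 + 0.3086×184.0 − 0.04193×2.67×184.0 = 66.20 mGal
Δg_SB(B) = 978258.82 − 978270.97 + 0.3086×622.2 − 0.04193×2.67×622.2 = 110.20 mGal
Difference = 110.20 − (66.20) = 44.00 mGal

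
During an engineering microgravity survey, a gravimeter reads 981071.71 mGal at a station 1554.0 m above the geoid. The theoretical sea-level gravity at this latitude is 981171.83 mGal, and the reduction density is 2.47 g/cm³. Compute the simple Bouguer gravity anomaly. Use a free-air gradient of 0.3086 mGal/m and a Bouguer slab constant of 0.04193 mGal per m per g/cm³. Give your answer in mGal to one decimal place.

Free-air correction = 0.3086 × 1554.0 = 479.56 mGal
Free-air anomaly = 981071.71 − 981171.83 + (479.56) = 379.44 mGal
Bouguer slab correction = 0.04193 × 2.47 × 1554.0 = 160.94 mGal
Simple Bouguer anomaly = 379.44 − (160.94) = 218.50 mGal

218.5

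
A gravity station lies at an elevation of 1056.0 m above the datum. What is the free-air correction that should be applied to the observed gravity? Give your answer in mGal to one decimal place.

325.9

Free-air correction = 0.3086 × 1056.0 = 325.9 mGal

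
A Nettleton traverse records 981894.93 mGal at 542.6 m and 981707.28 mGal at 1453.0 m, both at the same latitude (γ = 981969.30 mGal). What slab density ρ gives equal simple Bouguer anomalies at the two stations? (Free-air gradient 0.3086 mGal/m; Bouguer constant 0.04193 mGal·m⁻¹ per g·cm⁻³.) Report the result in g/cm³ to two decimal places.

2.44

Δg_obs = 981707.28 − 981894.93 = -187.65 mGal over Δh = 1453.0 − 542.6 = 910.4 m
Equal Bouguer anomalies ⇒ Δg_obs + (0.3086 − 0.04193ρ)·Δh = 0
0.3086 − 0.04193ρ = −Δg_obs/Δh = 0.20612
ρ = (0.3086 − 0.20612) / 0.04193 = 2.44 g/cm³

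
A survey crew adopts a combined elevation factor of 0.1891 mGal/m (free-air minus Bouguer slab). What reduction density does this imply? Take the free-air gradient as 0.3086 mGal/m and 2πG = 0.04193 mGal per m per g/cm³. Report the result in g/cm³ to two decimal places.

0.1891 = 0.3086 − 0.04193 × ρ
ρ = (0.3086 − 0.1891) / 0.04193 = 2.85 g/cm³

2.85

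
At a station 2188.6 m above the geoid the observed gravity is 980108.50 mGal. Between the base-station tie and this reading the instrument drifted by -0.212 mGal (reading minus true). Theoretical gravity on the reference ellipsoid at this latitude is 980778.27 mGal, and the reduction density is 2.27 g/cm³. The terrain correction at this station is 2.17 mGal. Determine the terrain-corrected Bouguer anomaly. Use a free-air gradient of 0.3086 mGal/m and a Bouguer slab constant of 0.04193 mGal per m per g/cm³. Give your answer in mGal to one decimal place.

Drift-corrected reading = 980108.50 − (-0.212) = 980108.712 mGal
Free-air correction = 0.3086 × 2188.6 = 675.40 mGal
Free-air anomaly = 980108.712 − 980778.27 + (675.40) = 5.842 mGal
Bouguer slab correction = 0.04193 × 2.27 × 2188.6 = 208.31 mGal
Simple Bouguer anomaly = 5.842 − (208.31) = -202.468 mGal
Complete Bouguer anomaly = -202.468 + 2.17 = -200.298 mGal

-200.3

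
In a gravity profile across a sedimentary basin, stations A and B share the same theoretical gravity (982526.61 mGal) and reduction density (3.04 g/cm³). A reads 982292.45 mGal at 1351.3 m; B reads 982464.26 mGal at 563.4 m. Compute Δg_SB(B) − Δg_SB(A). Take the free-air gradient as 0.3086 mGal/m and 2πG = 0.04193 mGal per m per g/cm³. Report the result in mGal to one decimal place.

Δg_SB(A) = 982292.45 − 982526.61 + 0.3086×1351.3 − 0.04193×3.04×1351.3 = 10.60 mGal
Δg_SB(B) = 982464.26 − 982526.61 + 0.3086×563.4 − 0.04193×3.04×563.4 = 39.70 mGal
Difference = 39.70 − (10.60) = 29.10 mGal

29.1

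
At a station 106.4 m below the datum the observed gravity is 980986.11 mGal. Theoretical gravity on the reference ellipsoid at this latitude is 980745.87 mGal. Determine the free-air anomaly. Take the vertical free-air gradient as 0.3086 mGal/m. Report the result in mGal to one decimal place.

207.4

Free-air correction = 0.3086 × -106.4 = -32.84 mGal
Free-air anomaly = 980986.11 − 980745.87 + (-32.84) = 207.40 mGal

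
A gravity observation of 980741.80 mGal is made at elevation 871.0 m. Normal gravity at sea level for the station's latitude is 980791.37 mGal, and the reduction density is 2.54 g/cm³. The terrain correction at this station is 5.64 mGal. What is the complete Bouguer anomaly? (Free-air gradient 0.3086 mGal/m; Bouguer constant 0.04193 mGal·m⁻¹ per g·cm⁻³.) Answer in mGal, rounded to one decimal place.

Free-air correction = 0.3086 × 871.0 = 268.79 mGal
Free-air anomaly = 980741.80 − 980791.37 + (268.79) = 219.22 mGal
Bouguer slab correction = 0.04193 × 2.54 × 871.0 = 92.76 mGal
Simple Bouguer anomaly = 219.22 − (92.76) = 126.46 mGal
Complete Bouguer anomaly = 126.46 + 5.64 = 132.10 mGal

132.1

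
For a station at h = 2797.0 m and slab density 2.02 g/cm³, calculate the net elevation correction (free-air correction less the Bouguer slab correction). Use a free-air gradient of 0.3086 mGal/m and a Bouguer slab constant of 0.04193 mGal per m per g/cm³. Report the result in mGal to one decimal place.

Combined gradient = 0.3086 − 0.04193 × 2.02 = 0.2239014 mGal/m
Combined elevation correction = 0.2239014 × 2797.0 = 626.3 mGal

626.3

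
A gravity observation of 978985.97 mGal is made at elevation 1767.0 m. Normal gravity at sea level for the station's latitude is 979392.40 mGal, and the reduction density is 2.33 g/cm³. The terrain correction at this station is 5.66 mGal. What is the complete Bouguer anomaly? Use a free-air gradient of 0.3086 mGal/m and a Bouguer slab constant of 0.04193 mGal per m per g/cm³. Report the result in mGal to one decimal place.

Free-air correction = 0.3086 × 1767.0 = 545.30 mGal
Free-air anomaly = 978985.97 − 979392.40 + (545.30) = 138.87 mGal
Bouguer slab correction = 0.04193 × 2.33 × 1767.0 = 172.63 mGal
Simple Bouguer anomaly = 138.87 − (172.63) = -33.76 mGal
Complete Bouguer anomaly = -33.76 + 5.66 = -28.10 mGal

-28.1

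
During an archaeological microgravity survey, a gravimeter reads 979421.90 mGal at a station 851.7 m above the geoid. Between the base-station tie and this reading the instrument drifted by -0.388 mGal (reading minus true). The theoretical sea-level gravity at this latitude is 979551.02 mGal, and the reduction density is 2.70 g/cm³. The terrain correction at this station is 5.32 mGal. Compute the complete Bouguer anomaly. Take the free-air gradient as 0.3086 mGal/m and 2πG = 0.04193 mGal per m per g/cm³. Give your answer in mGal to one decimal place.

Drift-corrected reading = 979421.90 − (-0.388) = 979422.288 mGal
Free-air correction = 0.3086 × 851.7 = 262.83 mGal
Free-air anomaly = 979422.288 − 979551.02 + (262.83) = 134.098 mGal
Bouguer slab correction = 0.04193 × 2.70 × 851.7 = 96.42 mGal
Simple Bouguer anomaly = 134.098 − (96.42) = 37.678 mGal
Complete Bouguer anomaly = 37.678 + 5.32 = 42.998 mGal

43.0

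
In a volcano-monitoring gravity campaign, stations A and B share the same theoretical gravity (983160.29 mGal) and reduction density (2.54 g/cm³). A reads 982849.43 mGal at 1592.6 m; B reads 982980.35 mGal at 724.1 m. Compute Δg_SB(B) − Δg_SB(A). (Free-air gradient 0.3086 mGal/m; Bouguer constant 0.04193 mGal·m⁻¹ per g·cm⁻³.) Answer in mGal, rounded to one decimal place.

-44.6

Δg_SB(A) = 982849.43 − 983160.29 + 0.3086×1592.6 − 0.04193×2.54×1592.6 = 11.00 mGal
Δg_SB(B) = 982980.35 − 983160.29 + 0.3086×724.1 − 0.04193×2.54×724.1 = -33.60 mGal
Difference = -33.60 − (11.00) = -44.60 mGal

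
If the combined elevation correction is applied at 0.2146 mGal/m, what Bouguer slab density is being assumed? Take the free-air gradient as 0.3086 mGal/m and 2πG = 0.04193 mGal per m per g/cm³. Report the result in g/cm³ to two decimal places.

2.24

0.2146 = 0.3086 − 0.04193 × ρ
ρ = (0.3086 − 0.2146) / 0.04193 = 2.24 g/cm³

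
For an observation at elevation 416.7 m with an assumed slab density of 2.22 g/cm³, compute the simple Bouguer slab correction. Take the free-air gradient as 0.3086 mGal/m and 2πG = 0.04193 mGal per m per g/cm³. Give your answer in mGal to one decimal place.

Bouguer slab correction = 0.04193 × 2.22 × 416.7 = 38.8 mGal

38.8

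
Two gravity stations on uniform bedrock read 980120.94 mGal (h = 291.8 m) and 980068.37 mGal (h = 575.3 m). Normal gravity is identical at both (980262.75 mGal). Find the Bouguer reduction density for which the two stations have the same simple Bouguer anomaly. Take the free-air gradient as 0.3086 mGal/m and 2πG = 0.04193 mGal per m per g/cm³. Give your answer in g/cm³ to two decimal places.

Δg_obs = 980068.37 − 980120.94 = -52.57 mGal over Δh = 575.3 − 291.8 = 283.5 m
Equal Bouguer anomalies ⇒ Δg_obs + (0.3086 − 0.04193ρ)·Δh = 0
0.3086 − 0.04193ρ = −Δg_obs/Δh = 0.18543
ρ = (0.3086 − 0.18543) / 0.04193 = 2.94 g/cm³

2.94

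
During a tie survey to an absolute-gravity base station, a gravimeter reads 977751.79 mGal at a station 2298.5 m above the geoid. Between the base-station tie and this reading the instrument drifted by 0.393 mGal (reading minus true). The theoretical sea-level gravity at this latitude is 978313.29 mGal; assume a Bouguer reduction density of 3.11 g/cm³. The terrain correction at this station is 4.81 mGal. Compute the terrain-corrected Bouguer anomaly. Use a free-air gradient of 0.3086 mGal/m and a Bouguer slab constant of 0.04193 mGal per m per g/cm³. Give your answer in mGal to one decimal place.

-147.5

Drift-corrected reading = 977751.79 − (0.393) = 977751.397 mGal
Free-air correction = 0.3086 × 2298.5 = 709.32 mGal
Free-air anomaly = 977751.397 − 978313.29 + (709.32) = 147.427 mGal
Bouguer slab correction = 0.04193 × 3.11 × 2298.5 = 299.73 mGal
Simple Bouguer anomaly = 147.427 − (299.73) = -152.303 mGal
Complete Bouguer anomaly = -152.303 + 4.81 = -147.493 mGal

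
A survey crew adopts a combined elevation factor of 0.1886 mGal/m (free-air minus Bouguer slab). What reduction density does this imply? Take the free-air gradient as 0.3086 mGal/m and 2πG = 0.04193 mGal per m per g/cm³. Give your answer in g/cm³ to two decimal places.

0.1886 = 0.3086 − 0.04193 × ρ
ρ = (0.3086 − 0.1886) / 0.04193 = 2.86 g/cm³

2.86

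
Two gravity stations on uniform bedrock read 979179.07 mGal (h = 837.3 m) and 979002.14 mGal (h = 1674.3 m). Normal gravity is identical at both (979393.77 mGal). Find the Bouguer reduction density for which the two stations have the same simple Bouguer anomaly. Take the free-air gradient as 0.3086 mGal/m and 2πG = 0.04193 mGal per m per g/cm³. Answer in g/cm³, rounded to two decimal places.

Δg_obs = 979002.14 − 979179.07 = -176.93 mGal over Δh = 1674.3 − 837.3 = 837.0 m
Equal Bouguer anomalies ⇒ Δg_obs + (0.3086 − 0.04193ρ)·Δh = 0
0.3086 − 0.04193ρ = −Δg_obs/Δh = 0.21139
ρ = (0.3086 − 0.21139) / 0.04193 = 2.32 g/cm³

2.32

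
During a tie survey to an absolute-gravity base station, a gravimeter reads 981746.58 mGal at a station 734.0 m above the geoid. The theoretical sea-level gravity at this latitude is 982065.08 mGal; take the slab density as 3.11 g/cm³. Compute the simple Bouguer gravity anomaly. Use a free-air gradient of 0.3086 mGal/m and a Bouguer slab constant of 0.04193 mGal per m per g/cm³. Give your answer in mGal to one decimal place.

-187.7

Free-air correction = 0.3086 × 734.0 = 226.51 mGal
Free-air anomaly = 981746.58 − 982065.08 + (226.51) = -91.99 mGal
Bouguer slab correction = 0.04193 × 3.11 × 734.0 = 95.72 mGal
Simple Bouguer anomaly = -91.99 − (95.72) = -187.71 mGal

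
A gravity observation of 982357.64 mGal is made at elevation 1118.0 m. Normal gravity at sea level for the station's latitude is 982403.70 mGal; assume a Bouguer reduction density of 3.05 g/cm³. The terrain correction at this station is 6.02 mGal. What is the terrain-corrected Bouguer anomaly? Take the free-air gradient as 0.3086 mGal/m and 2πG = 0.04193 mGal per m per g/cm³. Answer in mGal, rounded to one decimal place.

162.0

Free-air correction = 0.3086 × 1118.0 = 345.01 mGal
Free-air anomaly = 982357.64 − 982403.70 + (345.01) = 298.95 mGal
Bouguer slab correction = 0.04193 × 3.05 × 1118.0 = 142.98 mGal
Simple Bouguer anomaly = 298.95 − (142.98) = 155.97 mGal
Complete Bouguer anomaly = 155.97 + 6.02 = 161.99 mGal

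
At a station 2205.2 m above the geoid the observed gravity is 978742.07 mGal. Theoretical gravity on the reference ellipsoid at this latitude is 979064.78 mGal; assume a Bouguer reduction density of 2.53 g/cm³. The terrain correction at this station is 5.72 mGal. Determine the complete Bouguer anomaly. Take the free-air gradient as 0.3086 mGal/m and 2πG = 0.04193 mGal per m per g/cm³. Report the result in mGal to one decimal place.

129.6

Free-air correction = 0.3086 × 2205.2 = 680.52 mGal
Free-air anomaly = 978742.07 − 979064.78 + (680.52) = 357.81 mGal
Bouguer slab correction = 0.04193 × 2.53 × 2205.2 = 233.93 mGal
Simple Bouguer anomaly = 357.81 − (233.93) = 123.88 mGal
Complete Bouguer anomaly = 123.88 + 5.72 = 129.60 mGal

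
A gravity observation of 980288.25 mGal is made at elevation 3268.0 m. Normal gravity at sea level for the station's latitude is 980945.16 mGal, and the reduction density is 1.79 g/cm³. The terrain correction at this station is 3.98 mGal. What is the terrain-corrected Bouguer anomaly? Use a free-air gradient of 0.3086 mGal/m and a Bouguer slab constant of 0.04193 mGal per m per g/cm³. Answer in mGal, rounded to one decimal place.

110.3

Free-air correction = 0.3086 × 3268.0 = 1008.50 mGal
Free-air anomaly = 980288.25 − 980945.16 + (1008.50) = 351.59 mGal
Bouguer slab correction = 0.04193 × 1.79 × 3268.0 = 245.28 mGal
Simple Bouguer anomaly = 351.59 − (245.28) = 106.31 mGal
Complete Bouguer anomaly = 106.31 + 3.98 = 110.29 mGal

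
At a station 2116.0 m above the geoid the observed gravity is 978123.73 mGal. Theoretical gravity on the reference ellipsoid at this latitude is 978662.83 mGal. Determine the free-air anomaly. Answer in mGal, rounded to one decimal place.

113.9

Free-air correction = 0.3086 × 2116.0 = 653.00 mGal
Free-air anomaly = 978123.73 − 978662.83 + (653.00) = 113.90 mGal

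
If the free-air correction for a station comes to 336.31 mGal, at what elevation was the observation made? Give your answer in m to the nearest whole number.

1090

h = 336.31 / 0.3086 = 1089.79 m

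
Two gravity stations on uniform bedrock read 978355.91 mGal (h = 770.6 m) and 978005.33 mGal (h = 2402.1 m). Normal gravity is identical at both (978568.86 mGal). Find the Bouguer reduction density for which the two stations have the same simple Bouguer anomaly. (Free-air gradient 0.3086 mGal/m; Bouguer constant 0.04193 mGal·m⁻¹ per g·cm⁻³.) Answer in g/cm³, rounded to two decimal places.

2.24

Δg_obs = 978005.33 − 978355.91 = -350.58 mGal over Δh = 2402.1 − 770.6 = 1631.5 m
Equal Bouguer anomalies ⇒ Δg_obs + (0.3086 − 0.04193ρ)·Δh = 0
0.3086 − 0.04193ρ = −Δg_obs/Δh = 0.21488
ρ = (0.3086 − 0.21488) / 0.04193 = 2.24 g/cm³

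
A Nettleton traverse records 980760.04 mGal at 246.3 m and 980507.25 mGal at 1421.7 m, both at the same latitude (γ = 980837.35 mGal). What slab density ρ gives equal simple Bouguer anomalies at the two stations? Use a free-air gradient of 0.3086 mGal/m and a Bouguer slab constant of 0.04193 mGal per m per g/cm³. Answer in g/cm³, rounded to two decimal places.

2.23

Δg_obs = 980507.25 − 980760.04 = -252.79 mGal over Δh = 1421.7 − 246.3 = 1175.4 m
Equal Bouguer anomalies ⇒ Δg_obs + (0.3086 − 0.04193ρ)·Δh = 0
0.3086 − 0.04193ρ = −Δg_obs/Δh = 0.21507
ρ = (0.3086 − 0.21507) / 0.04193 = 2.23 g/cm³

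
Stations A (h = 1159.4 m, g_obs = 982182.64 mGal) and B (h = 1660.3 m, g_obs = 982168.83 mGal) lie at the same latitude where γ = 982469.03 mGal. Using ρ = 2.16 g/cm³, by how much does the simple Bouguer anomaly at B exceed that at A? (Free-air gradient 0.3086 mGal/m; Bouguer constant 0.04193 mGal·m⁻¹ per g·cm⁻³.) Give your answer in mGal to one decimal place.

Δg_SB(A) = 982182.64 − 982469.03 + 0.3086×1159.4 − 0.04193×2.16×1159.4 = -33.60 mGal
Δg_SB(B) = 982168.83 − 982469.03 + 0.3086×1660.3 − 0.04193×2.16×1660.3 = 61.80 mGal
Difference = 61.80 − (-33.60) = 95.40 mGal

95.4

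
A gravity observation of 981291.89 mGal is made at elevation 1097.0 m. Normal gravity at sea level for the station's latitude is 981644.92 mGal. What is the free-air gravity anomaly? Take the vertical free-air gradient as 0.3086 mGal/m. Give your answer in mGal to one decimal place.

-14.5

Free-air correction = 0.3086 × 1097.0 = 338.53 mGal
Free-air anomaly = 981291.89 − 981644.92 + (338.53) = -14.50 mGal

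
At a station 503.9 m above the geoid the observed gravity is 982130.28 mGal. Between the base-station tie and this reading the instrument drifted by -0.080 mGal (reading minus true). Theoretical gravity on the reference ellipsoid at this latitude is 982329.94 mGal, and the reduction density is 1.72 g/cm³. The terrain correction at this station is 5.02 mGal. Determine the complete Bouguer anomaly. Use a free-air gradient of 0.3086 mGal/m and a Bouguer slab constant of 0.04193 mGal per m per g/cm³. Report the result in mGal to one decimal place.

-75.4

Drift-corrected reading = 982130.28 − (-0.080) = 982130.360 mGal
Free-air correction = 0.3086 × 503.9 = 155.50 mGal
Free-air anomaly = 982130.360 − 982329.94 + (155.50) = -44.080 mGal
Bouguer slab correction = 0.04193 × 1.72 × 503.9 = 36.34 mGal
Simple Bouguer anomaly = -44.080 − (36.34) = -80.420 mGal
Complete Bouguer anomaly = -80.420 + 5.02 = -75.400 mGal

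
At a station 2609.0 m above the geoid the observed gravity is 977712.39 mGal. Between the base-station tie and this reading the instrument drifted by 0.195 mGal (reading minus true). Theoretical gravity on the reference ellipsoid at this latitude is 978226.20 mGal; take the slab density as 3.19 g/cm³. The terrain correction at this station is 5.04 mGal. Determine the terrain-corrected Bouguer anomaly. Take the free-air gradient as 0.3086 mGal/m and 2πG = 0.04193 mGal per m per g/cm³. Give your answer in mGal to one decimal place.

Drift-corrected reading = 977712.39 − (0.195) = 977712.195 mGal
Free-air correction = 0.3086 × 2609.0 = 805.14 mGal
Free-air anomaly = 977712.195 − 978226.20 + (805.14) = 291.135 mGal
Bouguer slab correction = 0.04193 × 3.19 × 2609.0 = 348.97 mGal
Simple Bouguer anomaly = 291.135 − (348.97) = -57.835 mGal
Complete Bouguer anomaly = -57.835 + 5.04 = -52.795 mGal

-52.8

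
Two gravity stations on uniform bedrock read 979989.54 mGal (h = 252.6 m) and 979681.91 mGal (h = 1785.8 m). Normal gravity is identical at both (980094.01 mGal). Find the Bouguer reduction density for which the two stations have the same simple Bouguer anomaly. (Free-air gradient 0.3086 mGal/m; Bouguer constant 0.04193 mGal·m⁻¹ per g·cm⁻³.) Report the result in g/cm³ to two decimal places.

Δg_obs = 979681.91 − 979989.54 = -307.63 mGal over Δh = 1785.8 − 252.6 = 1533.2 m
Equal Bouguer anomalies ⇒ Δg_obs + (0.3086 − 0.04193ρ)·Δh = 0
0.3086 − 0.04193ρ = −Δg_obs/Δh = 0.20065
ρ = (0.3086 − 0.20065) / 0.04193 = 2.57 g/cm³

2.57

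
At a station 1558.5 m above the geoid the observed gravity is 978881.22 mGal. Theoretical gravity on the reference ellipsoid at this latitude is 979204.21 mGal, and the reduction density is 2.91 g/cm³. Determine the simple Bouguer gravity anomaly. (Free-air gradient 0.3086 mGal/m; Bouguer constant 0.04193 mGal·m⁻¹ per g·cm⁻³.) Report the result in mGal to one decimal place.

-32.2

Free-air correction = 0.3086 × 1558.5 = 480.95 mGal
Free-air anomaly = 978881.22 − 979204.21 + (480.95) = 157.96 mGal
Bouguer slab correction = 0.04193 × 2.91 × 1558.5 = 190.16 mGal
Simple Bouguer anomaly = 157.96 − (190.16) = -32.20 mGal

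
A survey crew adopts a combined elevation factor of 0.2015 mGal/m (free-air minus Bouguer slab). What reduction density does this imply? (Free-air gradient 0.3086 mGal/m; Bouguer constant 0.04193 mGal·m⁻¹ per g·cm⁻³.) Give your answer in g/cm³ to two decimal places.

2.55

0.2015 = 0.3086 − 0.04193 × ρ
ρ = (0.3086 − 0.2015) / 0.04193 = 2.55 g/cm³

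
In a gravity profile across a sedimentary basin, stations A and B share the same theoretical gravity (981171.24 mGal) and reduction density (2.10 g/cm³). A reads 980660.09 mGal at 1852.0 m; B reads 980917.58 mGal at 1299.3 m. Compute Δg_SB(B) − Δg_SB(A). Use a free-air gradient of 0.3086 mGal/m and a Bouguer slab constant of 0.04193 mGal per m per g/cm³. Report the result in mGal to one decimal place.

Δg_SB(A) = 980660.09 − 981171.24 + 0.3086×1852.0 − 0.04193×2.10×1852.0 = -102.70 mGal
Δg_SB(B) = 980917.58 − 981171.24 + 0.3086×1299.3 − 0.04193×2.10×1299.3 = 32.90 mGal
Difference = 32.90 − (-102.70) = 135.60 mGal

135.6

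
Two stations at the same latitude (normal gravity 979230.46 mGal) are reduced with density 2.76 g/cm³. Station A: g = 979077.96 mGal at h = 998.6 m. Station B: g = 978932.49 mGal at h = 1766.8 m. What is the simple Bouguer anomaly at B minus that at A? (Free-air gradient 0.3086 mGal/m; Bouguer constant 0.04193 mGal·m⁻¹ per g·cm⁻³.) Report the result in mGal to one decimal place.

2.7

Δg_SB(A) = 979077.96 − 979230.46 + 0.3086×998.6 − 0.04193×2.76×998.6 = 40.10 mGal
Δg_SB(B) = 978932.49 − 979230.46 + 0.3086×1766.8 − 0.04193×2.76×1766.8 = 42.80 mGal
Difference = 42.80 − (40.10) = 2.70 mGal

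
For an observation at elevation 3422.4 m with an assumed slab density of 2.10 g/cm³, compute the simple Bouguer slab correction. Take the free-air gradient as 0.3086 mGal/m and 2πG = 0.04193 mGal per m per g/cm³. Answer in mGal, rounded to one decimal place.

Bouguer slab correction = 0.04193 × 2.10 × 3422.4 = 301.4 mGal

301.4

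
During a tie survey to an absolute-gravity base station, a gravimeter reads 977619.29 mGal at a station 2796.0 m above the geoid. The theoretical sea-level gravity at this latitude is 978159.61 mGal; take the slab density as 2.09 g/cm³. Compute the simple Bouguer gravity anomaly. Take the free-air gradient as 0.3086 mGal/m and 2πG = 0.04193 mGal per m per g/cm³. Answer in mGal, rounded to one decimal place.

Free-air correction = 0.3086 × 2796.0 = 862.85 mGal
Free-air anomaly = 977619.29 − 978159.61 + (862.85) = 322.53 mGal
Bouguer slab correction = 0.04193 × 2.09 × 2796.0 = 245.02 mGal
Simple Bouguer anomaly = 322.53 − (245.02) = 77.51 mGal

77.5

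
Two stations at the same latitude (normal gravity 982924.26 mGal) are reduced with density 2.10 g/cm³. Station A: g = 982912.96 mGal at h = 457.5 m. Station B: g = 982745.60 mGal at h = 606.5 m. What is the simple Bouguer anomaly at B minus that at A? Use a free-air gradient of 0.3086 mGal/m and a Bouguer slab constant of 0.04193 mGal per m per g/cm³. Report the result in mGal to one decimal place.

Δg_SB(A) = 982912.96 − 982924.26 + 0.3086×457.5 − 0.04193×2.10×457.5 = 89.60 mGal
Δg_SB(B) = 982745.60 − 982924.26 + 0.3086×606.5 − 0.04193×2.10×606.5 = -44.90 mGal
Difference = -44.90 − (89.60) = -134.50 mGal

-134.5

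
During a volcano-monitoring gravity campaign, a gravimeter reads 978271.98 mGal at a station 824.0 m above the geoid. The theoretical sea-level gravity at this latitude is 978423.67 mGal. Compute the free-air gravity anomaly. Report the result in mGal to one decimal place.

Free-air correction = 0.3086 × 824.0 = 254.29 mGal
Free-air anomaly = 978271.98 − 978423.67 + (254.29) = 102.60 mGal

102.6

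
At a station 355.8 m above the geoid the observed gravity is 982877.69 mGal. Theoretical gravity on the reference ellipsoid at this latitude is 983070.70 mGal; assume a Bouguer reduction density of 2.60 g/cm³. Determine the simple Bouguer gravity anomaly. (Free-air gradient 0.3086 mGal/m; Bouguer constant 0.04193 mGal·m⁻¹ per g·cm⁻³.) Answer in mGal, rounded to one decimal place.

-122.0

Free-air correction = 0.3086 × 355.8 = 109.80 mGal
Free-air anomaly = 982877.69 − 983070.70 + (109.80) = -83.21 mGal
Bouguer slab correction = 0.04193 × 2.60 × 355.8 = 38.79 mGal
Simple Bouguer anomaly = -83.21 − (38.79) = -122.00 mGal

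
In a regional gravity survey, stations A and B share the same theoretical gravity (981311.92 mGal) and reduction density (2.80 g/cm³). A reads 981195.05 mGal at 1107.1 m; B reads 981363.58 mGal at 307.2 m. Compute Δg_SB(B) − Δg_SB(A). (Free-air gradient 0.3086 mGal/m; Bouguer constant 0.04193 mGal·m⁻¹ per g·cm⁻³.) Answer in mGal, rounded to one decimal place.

Δg_SB(A) = 981195.05 − 981311.92 + 0.3086×1107.1 − 0.04193×2.80×1107.1 = 94.80 mGal
Δg_SB(B) = 981363.58 − 981311.92 + 0.3086×307.2 − 0.04193×2.80×307.2 = 110.40 mGal
Difference = 110.40 − (94.80) = 15.60 mGal

15.6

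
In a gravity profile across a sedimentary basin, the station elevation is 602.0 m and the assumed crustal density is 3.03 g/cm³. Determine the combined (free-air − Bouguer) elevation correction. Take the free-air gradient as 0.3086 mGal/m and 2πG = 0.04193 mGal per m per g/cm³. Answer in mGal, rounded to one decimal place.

Combined gradient = 0.3086 − 0.04193 × 3.03 = 0.1815521 mGal/m
Combined elevation correction = 0.1815521 × 602.0 = 109.3 mGal

109.3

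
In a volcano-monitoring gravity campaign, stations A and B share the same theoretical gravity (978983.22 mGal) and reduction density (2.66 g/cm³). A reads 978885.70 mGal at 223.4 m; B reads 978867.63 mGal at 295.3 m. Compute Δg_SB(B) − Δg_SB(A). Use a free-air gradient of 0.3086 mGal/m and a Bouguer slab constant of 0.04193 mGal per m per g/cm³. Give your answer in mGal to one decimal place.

Δg_SB(A) = 978885.70 − 978983.22 + 0.3086×223.4 − 0.04193×2.66×223.4 = -53.50 mGal
Δg_SB(B) = 978867.63 − 978983.22 + 0.3086×295.3 − 0.04193×2.66×295.3 = -57.40 mGal
Difference = -57.40 − (-53.50) = -3.90 mGal

-3.9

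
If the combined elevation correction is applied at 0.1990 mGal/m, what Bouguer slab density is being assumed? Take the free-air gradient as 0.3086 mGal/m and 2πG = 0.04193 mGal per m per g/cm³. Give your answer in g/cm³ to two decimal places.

2.61

0.1990 = 0.3086 − 0.04193 × ρ
ρ = (0.3086 − 0.1990) / 0.04193 = 2.61 g/cm³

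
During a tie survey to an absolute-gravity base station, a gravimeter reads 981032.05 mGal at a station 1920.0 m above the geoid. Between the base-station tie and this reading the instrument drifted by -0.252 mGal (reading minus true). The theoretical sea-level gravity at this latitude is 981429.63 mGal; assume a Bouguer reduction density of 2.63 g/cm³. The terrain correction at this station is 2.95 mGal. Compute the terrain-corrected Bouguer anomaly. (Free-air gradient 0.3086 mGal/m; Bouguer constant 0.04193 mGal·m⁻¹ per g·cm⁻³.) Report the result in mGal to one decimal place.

Drift-corrected reading = 981032.05 − (-0.252) = 981032.302 mGal
Free-air correction = 0.3086 × 1920.0 = 592.51 mGal
Free-air anomaly = 981032.302 − 981429.63 + (592.51) = 195.182 mGal
Bouguer slab correction = 0.04193 × 2.63 × 1920.0 = 211.73 mGal
Simple Bouguer anomaly = 195.182 − (211.73) = -16.548 mGal
Complete Bouguer anomaly = -16.548 + 2.95 = -13.598 mGal

-13.6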